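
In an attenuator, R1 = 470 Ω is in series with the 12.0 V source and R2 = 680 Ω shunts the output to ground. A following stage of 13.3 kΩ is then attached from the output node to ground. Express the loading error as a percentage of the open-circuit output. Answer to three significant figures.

2.05 %

The divider's output (Thévenin) resistance is R1‖R2 = 277.9 Ω.
Fractional drop under load = R_th/(R_th + R_L) = 277.9 / (277.9 + 13300) = 0.02047.
So the output falls by 2.05 %.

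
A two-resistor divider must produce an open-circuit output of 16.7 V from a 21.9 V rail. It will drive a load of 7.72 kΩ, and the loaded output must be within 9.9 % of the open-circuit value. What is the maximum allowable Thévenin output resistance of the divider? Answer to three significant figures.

Loading drop = R_th/(R_th + R_L) ≤ 0.0990, so R_th ≤ R_L · ε/(1−ε) = 7.72 kΩ × 0.0990/0.9010 = 848 Ω.
(Any R1, R2 with R2/(R1+R2) = 0.763 and R1‖R2 ≤ 848 Ω will meet the spec.)

R_th ≤ 848 Ω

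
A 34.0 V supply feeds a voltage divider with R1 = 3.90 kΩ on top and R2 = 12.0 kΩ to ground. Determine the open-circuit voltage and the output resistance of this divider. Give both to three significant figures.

V_th is the open-circuit tap voltage: 34.0 × 12.0/(3.90 + 12.0) = 25.7 V.
With the supply zeroed, R1 and R2 appear in parallel from the tap: R_th = R1‖R2 = (3.90 × 12.0)/15.90 = 2.94 kΩ.

V_th = 25.7 V, R_th = 2.94 kΩ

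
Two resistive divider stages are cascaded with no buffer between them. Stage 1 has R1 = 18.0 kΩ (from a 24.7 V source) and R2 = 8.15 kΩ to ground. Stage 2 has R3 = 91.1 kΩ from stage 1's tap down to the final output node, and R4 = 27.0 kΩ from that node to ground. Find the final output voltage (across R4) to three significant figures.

V_out ≈ 1.68 V

Stage 2 presents R3+R4 = 118.1 kΩ as a load on stage 1's tap.
Stage 1's lower leg becomes R2‖(R3+R4) = 7.624 kΩ, so V_mid = 24.7 × 7.624/25.62 = 7.349 V.
Stage 2 is itself unloaded: V_out = V_mid × R4/(R3+R4) = 7.349 × 27.0/118.1 = 1.68 V.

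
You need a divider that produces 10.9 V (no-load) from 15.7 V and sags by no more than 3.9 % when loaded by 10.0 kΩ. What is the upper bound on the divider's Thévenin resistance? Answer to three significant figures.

R_th ≤ 406 Ω

Loading drop = R_th/(R_th + R_L) ≤ 0.0390, so R_th ≤ R_L · ε/(1−ε) = 10.0 kΩ × 0.0390/0.9610 = 406 Ω.
(Any R1, R2 with R2/(R1+R2) = 0.694 and R1‖R2 ≤ 406 Ω will meet the spec.)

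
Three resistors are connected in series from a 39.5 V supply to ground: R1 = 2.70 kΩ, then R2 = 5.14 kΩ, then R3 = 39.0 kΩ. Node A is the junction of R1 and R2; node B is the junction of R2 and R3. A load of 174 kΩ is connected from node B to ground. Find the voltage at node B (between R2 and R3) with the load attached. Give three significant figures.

V ≈ 31.7 V

At node B, R3 is in parallel with the load: R3‖R_L = 31.86 kΩ.
Below node A the resistance is R2 + (R3‖R_L) = 37.00 kΩ, so V_A = 39.5 × 37.00/39.70 = 36.81 V.
Then V_B = V_A × (R3‖R_L)/(R2 + R3‖R_L) = 36.81 × 31.86/37.00 = 31.7 V.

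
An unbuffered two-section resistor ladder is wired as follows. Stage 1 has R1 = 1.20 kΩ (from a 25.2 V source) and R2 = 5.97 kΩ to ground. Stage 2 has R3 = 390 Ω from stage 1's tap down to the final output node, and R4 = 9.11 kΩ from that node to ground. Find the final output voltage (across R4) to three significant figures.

Stage 2 presents R3+R4 = 9500 Ω as a load on stage 1's tap.
Stage 1's lower leg becomes R2‖(R3+R4) = 3666 Ω, so V_mid = 25.2 × 3666/4866 = 18.99 V.
Stage 2 is itself unloaded: V_out = V_mid × R4/(R3+R4) = 18.99 × 9110/9500 = 18.2 V.

V_out ≈ 18.2 V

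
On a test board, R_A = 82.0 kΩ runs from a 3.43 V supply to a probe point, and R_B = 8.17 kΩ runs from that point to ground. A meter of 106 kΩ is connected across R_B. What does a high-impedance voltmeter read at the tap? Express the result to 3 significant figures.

The load sits in parallel with R_B: R_B‖R_L = (8.17 × 106) / (8.17 + 106) = 7.585 kΩ.
V_out = 3.43 × 7.585 / (82.0 + 7.585) = 3.43 × 7.585/89.59 = 0.290 V.

V_out ≈ 0.290 V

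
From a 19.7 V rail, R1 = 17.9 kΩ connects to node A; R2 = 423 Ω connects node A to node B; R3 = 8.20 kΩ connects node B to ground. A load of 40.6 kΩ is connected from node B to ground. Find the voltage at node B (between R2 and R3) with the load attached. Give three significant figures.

At node B, R3 is in parallel with the load: R3‖R_L = 6822 Ω.
Below node A the resistance is R2 + (R3‖R_L) = 7245 Ω, so V_A = 19.7 × 7245/25150 = 5.676 V.
Then V_B = V_A × (R3‖R_L)/(R2 + R3‖R_L) = 5.676 × 6822/7245 = 5.34 V.

V ≈ 5.34 V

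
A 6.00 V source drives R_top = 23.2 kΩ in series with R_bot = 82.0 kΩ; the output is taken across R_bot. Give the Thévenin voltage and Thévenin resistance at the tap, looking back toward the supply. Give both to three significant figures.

V_th is the open-circuit tap voltage: 6.00 × 82.0/(23.2 + 82.0) = 4.68 V.
With the supply zeroed, R_top and R_bot appear in parallel from the tap: R_th = R_top‖R_bot = (23.2 × 82.0)/105.2 = 18.1 kΩ.

V_th = 4.68 V, R_th = 18.1 kΩ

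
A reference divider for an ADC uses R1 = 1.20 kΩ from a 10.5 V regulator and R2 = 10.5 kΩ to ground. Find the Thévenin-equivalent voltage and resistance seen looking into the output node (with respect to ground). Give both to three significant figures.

V_th = 9.42 V, R_th = 1.08 kΩ

V_th is the open-circuit tap voltage: 10.5 × 10.5/(1.20 + 10.5) = 9.42 V.
With the supply zeroed, R1 and R2 appear in parallel from the tap: R_th = R1‖R2 = (1.20 × 10.5)/11.70 = 1.08 kΩ.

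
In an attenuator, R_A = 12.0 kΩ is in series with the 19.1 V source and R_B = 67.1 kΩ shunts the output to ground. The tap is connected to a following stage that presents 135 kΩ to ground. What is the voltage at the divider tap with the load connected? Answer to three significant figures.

The load sits in parallel with R_B: R_B‖R_L = (67.1 × 135) / (67.1 + 135) = 44.82 kΩ.
V_out = 19.1 × 44.82 / (12.0 + 44.82) = 19.1 × 44.82/56.82 = 15.1 V.
(Unloaded it would have been 16.2 V.)

V_out ≈ 15.1 V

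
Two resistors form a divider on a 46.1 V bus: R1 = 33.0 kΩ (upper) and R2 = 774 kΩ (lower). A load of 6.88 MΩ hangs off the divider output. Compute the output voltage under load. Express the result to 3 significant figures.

V_out ≈ 44.0 V

The load sits in parallel with R2: R2‖R_L = (774 × 6880) / (774 + 6880) = 695.7 kΩ.
V_out = 46.1 × 695.7 / (33.0 + 695.7) = 46.1 × 695.7/728.7 = 44.0 V.
(Unloaded it would have been 44.2 V.)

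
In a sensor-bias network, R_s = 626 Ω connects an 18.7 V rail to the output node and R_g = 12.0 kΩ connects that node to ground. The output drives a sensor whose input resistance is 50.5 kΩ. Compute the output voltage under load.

The load sits in parallel with R_g: R_g‖R_L = (12000 × 50500) / (12000 + 50500) = 9696 Ω.
V_out = 18.7 × 9696 / (626 + 9696) = 18.7 × 9696/10320 = 17.6 V.
(Unloaded it would have been 17.8 V.)

V_out ≈ 17.6 V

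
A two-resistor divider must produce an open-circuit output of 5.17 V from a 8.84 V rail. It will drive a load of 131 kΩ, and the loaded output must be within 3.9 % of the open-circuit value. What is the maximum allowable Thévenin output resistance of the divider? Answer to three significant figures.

R_th ≤ 5.32 kΩ

Loading drop = R_th/(R_th + R_L) ≤ 0.0390, so R_th ≤ R_L · ε/(1−ε) = 131 kΩ × 0.0390/0.9610 = 5.32 kΩ.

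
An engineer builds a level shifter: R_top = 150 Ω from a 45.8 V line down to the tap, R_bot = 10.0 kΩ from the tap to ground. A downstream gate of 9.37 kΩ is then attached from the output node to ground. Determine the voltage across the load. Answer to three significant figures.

V_out ≈ 44.4 V

The load sits in parallel with R_bot: R_bot‖R_L = (10000 × 9370) / (10000 + 9370) = 4837 Ω.
V_out = 45.8 × 4837 / (150 + 4837) = 45.8 × 4837/4987 = 44.4 V.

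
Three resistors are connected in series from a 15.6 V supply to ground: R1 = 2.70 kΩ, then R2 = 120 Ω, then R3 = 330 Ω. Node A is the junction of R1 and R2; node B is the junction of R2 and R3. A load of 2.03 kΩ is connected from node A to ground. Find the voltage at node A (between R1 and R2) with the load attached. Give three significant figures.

V ≈ 1.87 V

Below node A the series string R2+R3 = 450.0 Ω sits in parallel with the 2030 Ω load: 368.3 Ω.
V_A = 15.6 × 368.3/(2700 + 368.3) = 1.87 V.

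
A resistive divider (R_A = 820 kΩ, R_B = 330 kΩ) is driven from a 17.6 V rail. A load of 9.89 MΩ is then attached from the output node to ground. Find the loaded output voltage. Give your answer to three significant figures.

The load sits in parallel with R_B: R_B‖R_L = (330 × 9890) / (330 + 9890) = 319.3 kΩ.
V_out = 17.6 × 319.3 / (820 + 319.3) = 17.6 × 319.3/1139 = 4.93 V.

V_out ≈ 4.93 V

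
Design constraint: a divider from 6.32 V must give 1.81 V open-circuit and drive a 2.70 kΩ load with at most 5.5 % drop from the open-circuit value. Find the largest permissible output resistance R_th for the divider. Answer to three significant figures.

R_th ≤ 157 Ω

Loading drop = R_th/(R_th + R_L) ≤ 0.0550, so R_th ≤ R_L · ε/(1−ε) = 2.70 kΩ × 0.0550/0.9450 = 157 Ω.
(Any R1, R2 with R2/(R1+R2) = 0.286 and R1‖R2 ≤ 157 Ω will meet the spec.)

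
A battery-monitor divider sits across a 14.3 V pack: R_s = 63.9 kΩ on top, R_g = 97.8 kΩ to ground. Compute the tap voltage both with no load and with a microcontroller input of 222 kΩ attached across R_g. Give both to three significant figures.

Open-circuit: V = 14.3 × 97.8/(63.9 + 97.8) = 8.65 V.
With the load, R_g becomes R_g‖R_L = 67.89 kΩ, so V = 14.3 × 67.89/131.8 = 7.37 V.

Unloaded: 8.65 V; loaded: 7.37 V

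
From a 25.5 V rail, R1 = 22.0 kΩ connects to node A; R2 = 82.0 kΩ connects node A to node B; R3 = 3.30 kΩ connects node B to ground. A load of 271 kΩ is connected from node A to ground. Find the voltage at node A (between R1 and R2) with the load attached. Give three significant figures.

V ≈ 19.0 V

Below node A the series string R2+R3 = 85.30 kΩ sits in parallel with the 271 kΩ load: 64.88 kΩ.
V_A = 25.5 × 64.88/(22.0 + 64.88) = 19.0 V.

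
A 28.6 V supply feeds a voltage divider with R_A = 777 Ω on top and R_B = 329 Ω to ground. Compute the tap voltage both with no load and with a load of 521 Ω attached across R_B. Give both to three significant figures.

Open-circuit: V = 28.6 × 329/(777 + 329) = 8.51 V.
With the load, R_B becomes R_B‖R_L = 201.7 Ω, so V = 28.6 × 201.7/978.7 = 5.89 V.

Unloaded: 8.51 V; loaded: 5.89 V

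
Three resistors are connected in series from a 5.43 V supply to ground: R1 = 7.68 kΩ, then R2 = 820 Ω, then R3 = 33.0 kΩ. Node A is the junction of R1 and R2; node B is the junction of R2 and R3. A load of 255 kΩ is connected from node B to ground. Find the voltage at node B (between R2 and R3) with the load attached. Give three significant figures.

At node B, R3 is in parallel with the load: R3‖R_L = 29220 Ω.
Below node A the resistance is R2 + (R3‖R_L) = 30040 Ω, so V_A = 5.43 × 30040/37720 = 4.324 V.
Then V_B = V_A × (R3‖R_L)/(R2 + R3‖R_L) = 4.324 × 29220/30040 = 4.21 V.

V ≈ 4.21 V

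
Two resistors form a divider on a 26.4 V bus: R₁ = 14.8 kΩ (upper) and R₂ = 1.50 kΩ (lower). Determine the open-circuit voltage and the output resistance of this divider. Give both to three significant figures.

V_th = 2.43 V, R_th = 1.36 kΩ

V_th is the open-circuit tap voltage: 26.4 × 1.50/(14.8 + 1.50) = 2.43 V.
With the supply zeroed, R₁ and R₂ appear in parallel from the tap: R_th = R₁‖R₂ = (14.8 × 1.50)/16.30 = 1.36 kΩ.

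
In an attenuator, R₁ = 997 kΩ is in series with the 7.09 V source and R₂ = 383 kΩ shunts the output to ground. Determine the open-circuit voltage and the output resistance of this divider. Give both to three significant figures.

V_th = 1.97 V, R_th = 277 kΩ

V_th is the open-circuit tap voltage: 7.09 × 383/(997 + 383) = 1.97 V.
With the supply zeroed, R₁ and R₂ appear in parallel from the tap: R_th = R₁‖R₂ = (997 × 383)/1380 = 277 kΩ.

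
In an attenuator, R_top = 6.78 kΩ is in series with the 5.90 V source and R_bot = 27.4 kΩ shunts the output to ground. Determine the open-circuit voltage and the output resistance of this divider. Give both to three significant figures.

V_th = 4.73 V, R_th = 5.44 kΩ

V_th is the open-circuit tap voltage: 5.90 × 27.4/(6.78 + 27.4) = 4.73 V.
With the supply zeroed, R_top and R_bot appear in parallel from the tap: R_th = R_top‖R_bot = (6.78 × 27.4)/34.18 = 5.44 kΩ.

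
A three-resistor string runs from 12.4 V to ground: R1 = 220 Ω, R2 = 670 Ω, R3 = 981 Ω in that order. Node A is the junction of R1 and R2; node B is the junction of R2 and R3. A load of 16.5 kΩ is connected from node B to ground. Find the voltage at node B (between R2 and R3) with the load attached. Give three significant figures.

At node B, R3 is in parallel with the load: R3‖R_L = 925.9 Ω.
Below node A the resistance is R2 + (R3‖R_L) = 1596 Ω, so V_A = 12.4 × 1596/1816 = 10.90 V.
Then V_B = V_A × (R3‖R_L)/(R2 + R3‖R_L) = 10.90 × 925.9/1596 = 6.32 V.

V ≈ 6.32 V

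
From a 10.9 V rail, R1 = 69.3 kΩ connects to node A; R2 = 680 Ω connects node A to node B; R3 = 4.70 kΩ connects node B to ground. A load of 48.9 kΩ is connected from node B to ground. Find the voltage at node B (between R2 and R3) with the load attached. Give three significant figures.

At node B, R3 is in parallel with the load: R3‖R_L = 4288 Ω.
Below node A the resistance is R2 + (R3‖R_L) = 4968 Ω, so V_A = 10.9 × 4968/74270 = 0.7291 V.
Then V_B = V_A × (R3‖R_L)/(R2 + R3‖R_L) = 0.7291 × 4288/4968 = 0.629 V.

V ≈ 0.629 V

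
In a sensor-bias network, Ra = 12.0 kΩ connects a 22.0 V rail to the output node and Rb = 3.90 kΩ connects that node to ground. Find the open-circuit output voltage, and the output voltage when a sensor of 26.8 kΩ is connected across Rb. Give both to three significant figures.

Unloaded: 5.40 V; loaded: 4.86 V

Open-circuit: V = 22.0 × 3.90/(12.0 + 3.90) = 5.40 V.
With the load, Rb becomes Rb‖R_L = 3.405 kΩ, so V = 22.0 × 3.405/15.40 = 4.86 V.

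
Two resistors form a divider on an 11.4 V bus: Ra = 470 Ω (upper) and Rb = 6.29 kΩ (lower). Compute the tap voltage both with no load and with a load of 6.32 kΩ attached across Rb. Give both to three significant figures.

Unloaded: 10.6 V; loaded: 9.92 V

Open-circuit: V = 11.4 × 6290/(470 + 6290) = 10.6 V.
With the load, Rb becomes Rb‖R_L = 3152 Ω, so V = 11.4 × 3152/3622 = 9.92 V.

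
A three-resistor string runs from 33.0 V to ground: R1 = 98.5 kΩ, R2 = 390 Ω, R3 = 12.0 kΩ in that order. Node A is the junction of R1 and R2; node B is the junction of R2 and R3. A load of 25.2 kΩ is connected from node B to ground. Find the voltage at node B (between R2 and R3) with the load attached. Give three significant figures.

At node B, R3 is in parallel with the load: R3‖R_L = 8129 Ω.
Below node A the resistance is R2 + (R3‖R_L) = 8519 Ω, so V_A = 33.0 × 8519/107000 = 2.627 V.
Then V_B = V_A × (R3‖R_L)/(R2 + R3‖R_L) = 2.627 × 8129/8519 = 2.51 V.

V ≈ 2.51 V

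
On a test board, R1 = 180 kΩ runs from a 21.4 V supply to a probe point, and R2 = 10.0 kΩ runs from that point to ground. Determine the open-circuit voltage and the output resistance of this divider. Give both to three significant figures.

V_th = 1.13 V, R_th = 9.47 kΩ

V_th is the open-circuit tap voltage: 21.4 × 10.0/(180 + 10.0) = 1.13 V.
With the supply zeroed, R1 and R2 appear in parallel from the tap: R_th = R1‖R2 = (180 × 10.0)/190.0 = 9.47 kΩ.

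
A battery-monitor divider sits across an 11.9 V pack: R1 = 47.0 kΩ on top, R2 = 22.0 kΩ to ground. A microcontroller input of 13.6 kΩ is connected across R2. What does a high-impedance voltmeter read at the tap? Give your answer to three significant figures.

The load sits in parallel with R2: R2‖R_L = (22.0 × 13.6) / (22.0 + 13.6) = 8.404 kΩ.
V_out = 11.9 × 8.404 / (47.0 + 8.404) = 11.9 × 8.404/55.40 = 1.81 V.
(Unloaded it would have been 3.79 V.)

V_out ≈ 1.81 V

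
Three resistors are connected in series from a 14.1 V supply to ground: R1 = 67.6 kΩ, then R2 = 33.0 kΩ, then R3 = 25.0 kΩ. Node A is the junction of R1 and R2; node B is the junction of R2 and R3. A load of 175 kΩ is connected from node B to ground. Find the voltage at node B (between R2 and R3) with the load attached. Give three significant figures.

At node B, R3 is in parallel with the load: R3‖R_L = 21.88 kΩ.
Below node A the resistance is R2 + (R3‖R_L) = 54.88 kΩ, so V_A = 14.1 × 54.88/122.5 = 6.318 V.
Then V_B = V_A × (R3‖R_L)/(R2 + R3‖R_L) = 6.318 × 21.88/54.88 = 2.52 V.

V ≈ 2.52 V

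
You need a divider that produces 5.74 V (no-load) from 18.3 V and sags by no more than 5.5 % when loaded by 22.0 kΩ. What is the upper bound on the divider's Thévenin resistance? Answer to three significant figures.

Loading drop = R_th/(R_th + R_L) ≤ 0.0550, so R_th ≤ R_L · ε/(1−ε) = 22.0 kΩ × 0.0550/0.9450 = 1.28 kΩ.

R_th ≤ 1.28 kΩ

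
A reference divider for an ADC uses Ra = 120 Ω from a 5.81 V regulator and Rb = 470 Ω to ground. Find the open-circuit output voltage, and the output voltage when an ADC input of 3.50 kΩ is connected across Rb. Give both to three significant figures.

Unloaded: 4.63 V; loaded: 4.51 V

Open-circuit: V = 5.81 × 470/(120 + 470) = 4.63 V.
With the load, Rb becomes Rb‖R_L = 414.4 Ω, so V = 5.81 × 414.4/534.4 = 4.51 V.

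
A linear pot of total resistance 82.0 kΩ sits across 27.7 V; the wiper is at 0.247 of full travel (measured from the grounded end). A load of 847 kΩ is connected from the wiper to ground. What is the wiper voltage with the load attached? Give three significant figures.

The wiper splits the pot into (1−α)R = 61.75 kΩ above and αR = 20.25 kΩ below.
Lower section ‖ load = 19.78 kΩ.
V_wiper = 27.7 × 19.78/(61.75 + 19.78) = 6.72 V.

V ≈ 6.72 V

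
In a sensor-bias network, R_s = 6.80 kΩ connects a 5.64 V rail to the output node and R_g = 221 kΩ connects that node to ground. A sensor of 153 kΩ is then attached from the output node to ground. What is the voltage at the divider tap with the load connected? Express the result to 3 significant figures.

V_out ≈ 5.25 V

The load sits in parallel with R_g: R_g‖R_L = (221 × 153) / (221 + 153) = 90.41 kΩ.
V_out = 5.64 × 90.41 / (6.80 + 90.41) = 5.64 × 90.41/97.21 = 5.25 V.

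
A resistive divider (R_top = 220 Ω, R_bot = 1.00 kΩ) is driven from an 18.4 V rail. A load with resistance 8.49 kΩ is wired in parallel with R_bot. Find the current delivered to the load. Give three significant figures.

I_L ≈ 1.74 mA

R_bot‖R_L = 894.6 Ω; V_out = 18.4 × 894.6/1115 = 14.77 V.
I_L = V_out / R_L = 14.77 / 8.49 kΩ = 1.74 mA.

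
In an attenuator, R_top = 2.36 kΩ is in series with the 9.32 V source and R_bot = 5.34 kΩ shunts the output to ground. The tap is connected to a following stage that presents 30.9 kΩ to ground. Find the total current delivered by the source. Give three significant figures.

R_bot‖R_L = 4.553 kΩ, so the source sees R_top + R_bot‖R_L = 6.913 kΩ.
I = 9.32 V / 6.913 kΩ = 1.35 mA.

I ≈ 1.35 mA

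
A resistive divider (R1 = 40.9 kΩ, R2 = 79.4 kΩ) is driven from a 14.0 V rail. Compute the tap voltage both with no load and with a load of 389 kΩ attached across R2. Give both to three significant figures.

Open-circuit: V = 14.0 × 79.4/(40.9 + 79.4) = 9.24 V.
With the load, R2 becomes R2‖R_L = 65.94 kΩ, so V = 14.0 × 65.94/106.8 = 8.64 V.

Unloaded: 9.24 V; loaded: 8.64 V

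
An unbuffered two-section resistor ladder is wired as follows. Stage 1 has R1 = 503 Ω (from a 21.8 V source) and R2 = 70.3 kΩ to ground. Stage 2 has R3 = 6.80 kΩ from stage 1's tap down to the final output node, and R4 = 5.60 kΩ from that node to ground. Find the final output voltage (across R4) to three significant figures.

Stage 2 presents R3+R4 = 12400 Ω as a load on stage 1's tap.
Stage 1's lower leg becomes R2‖(R3+R4) = 10540 Ω, so V_mid = 21.8 × 10540/11040 = 20.81 V.
Stage 2 is itself unloaded: V_out = V_mid × R4/(R3+R4) = 20.81 × 5600/12400 = 9.40 V.

V_out ≈ 9.40 V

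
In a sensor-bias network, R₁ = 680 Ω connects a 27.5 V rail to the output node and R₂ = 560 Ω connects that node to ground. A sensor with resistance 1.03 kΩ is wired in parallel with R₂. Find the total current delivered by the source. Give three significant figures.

R₂‖R_L = 362.8 Ω, so the source sees R₁ + R₂‖R_L = 1043 Ω.
I = 27.5 V / 1043 Ω = 26.4 mA.

I ≈ 26.4 mA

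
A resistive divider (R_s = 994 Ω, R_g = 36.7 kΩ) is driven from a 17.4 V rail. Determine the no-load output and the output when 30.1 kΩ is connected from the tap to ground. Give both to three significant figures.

Unloaded: 16.9 V; loaded: 16.4 V

Open-circuit: V = 17.4 × 36700/(994 + 36700) = 16.9 V.
With the load, R_g becomes R_g‖R_L = 16540 Ω, so V = 17.4 × 16540/17530 = 16.4 V.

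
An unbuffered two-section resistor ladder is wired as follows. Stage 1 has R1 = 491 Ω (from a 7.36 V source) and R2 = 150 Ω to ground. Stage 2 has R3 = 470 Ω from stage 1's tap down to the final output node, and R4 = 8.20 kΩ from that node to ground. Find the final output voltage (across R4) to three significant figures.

Stage 2 presents R3+R4 = 8670 Ω as a load on stage 1's tap.
Stage 1's lower leg becomes R2‖(R3+R4) = 147.4 Ω, so V_mid = 7.36 × 147.4/638.4 = 1.700 V.
Stage 2 is itself unloaded: V_out = V_mid × R4/(R3+R4) = 1.700 × 8200/8670 = 1.61 V.

V_out ≈ 1.61 V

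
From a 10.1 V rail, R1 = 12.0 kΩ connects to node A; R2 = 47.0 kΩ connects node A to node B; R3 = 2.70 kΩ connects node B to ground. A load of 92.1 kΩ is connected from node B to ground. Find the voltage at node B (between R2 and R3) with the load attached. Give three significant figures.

V ≈ 0.430 V

At node B, R3 is in parallel with the load: R3‖R_L = 2.623 kΩ.
Below node A the resistance is R2 + (R3‖R_L) = 49.62 kΩ, so V_A = 10.1 × 49.62/61.62 = 8.133 V.
Then V_B = V_A × (R3‖R_L)/(R2 + R3‖R_L) = 8.133 × 2.623/49.62 = 0.430 V.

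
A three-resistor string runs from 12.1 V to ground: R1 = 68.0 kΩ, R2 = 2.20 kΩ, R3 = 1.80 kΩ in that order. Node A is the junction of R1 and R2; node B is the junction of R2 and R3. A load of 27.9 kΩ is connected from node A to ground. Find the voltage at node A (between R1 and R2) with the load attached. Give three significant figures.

Below node A the series string R2+R3 = 4.000 kΩ sits in parallel with the 27.9 kΩ load: 3.498 kΩ.
V_A = 12.1 × 3.498/(68.0 + 3.498) = 0.592 V.

V ≈ 0.592 V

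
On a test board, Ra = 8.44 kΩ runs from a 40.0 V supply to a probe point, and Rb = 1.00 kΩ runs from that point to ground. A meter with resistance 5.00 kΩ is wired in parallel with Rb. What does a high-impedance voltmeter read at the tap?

The load sits in parallel with Rb: Rb‖R_L = (1.00 × 5.00) / (1.00 + 5.00) = 0.8333 kΩ.
V_out = 40.0 × 0.8333 / (8.44 + 0.8333) = 40.0 × 0.8333/9.273 = 3.59 V.

V_out ≈ 3.59 V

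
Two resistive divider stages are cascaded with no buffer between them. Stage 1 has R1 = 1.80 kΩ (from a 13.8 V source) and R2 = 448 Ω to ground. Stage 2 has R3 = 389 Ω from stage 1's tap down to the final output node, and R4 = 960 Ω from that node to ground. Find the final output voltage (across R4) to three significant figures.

V_out ≈ 1.55 V

Stage 2 presents R3+R4 = 1349 Ω as a load on stage 1's tap.
Stage 1's lower leg becomes R2‖(R3+R4) = 336.3 Ω, so V_mid = 13.8 × 336.3/2136 = 2.172 V.
Stage 2 is itself unloaded: V_out = V_mid × R4/(R3+R4) = 2.172 × 960/1349 = 1.55 V.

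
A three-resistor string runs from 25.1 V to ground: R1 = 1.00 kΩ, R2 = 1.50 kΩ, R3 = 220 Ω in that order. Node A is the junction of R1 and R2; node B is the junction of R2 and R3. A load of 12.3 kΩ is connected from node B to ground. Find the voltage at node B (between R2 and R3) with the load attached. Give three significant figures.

V ≈ 2.00 V

At node B, R3 is in parallel with the load: R3‖R_L = 216.1 Ω.
Below node A the resistance is R2 + (R3‖R_L) = 1716 Ω, so V_A = 25.1 × 1716/2716 = 15.86 V.
Then V_B = V_A × (R3‖R_L)/(R2 + R3‖R_L) = 15.86 × 216.1/1716 = 2.00 V.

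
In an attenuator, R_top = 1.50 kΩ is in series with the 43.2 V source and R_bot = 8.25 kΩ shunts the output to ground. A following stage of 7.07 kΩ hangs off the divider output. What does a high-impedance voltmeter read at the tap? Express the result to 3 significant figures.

V_out ≈ 31.0 V

The load sits in parallel with R_bot: R_bot‖R_L = (8.25 × 7.07) / (8.25 + 7.07) = 3.807 kΩ.
V_out = 43.2 × 3.807 / (1.50 + 3.807) = 43.2 × 3.807/5.307 = 31.0 V.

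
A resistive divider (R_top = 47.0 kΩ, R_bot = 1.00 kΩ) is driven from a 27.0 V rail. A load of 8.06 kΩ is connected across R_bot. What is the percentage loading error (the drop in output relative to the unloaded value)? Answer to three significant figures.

Unloaded V = 27.0 × 1.00/48.00 = 0.56250 V.
Loaded: R_bot‖R_L = 0.8896 kΩ, giving V = 27.0 × 0.8896/47.89 = 0.50157 V.
Drop = (0.56250 − 0.50157) / 0.56250 = 10.8 %.

10.8 %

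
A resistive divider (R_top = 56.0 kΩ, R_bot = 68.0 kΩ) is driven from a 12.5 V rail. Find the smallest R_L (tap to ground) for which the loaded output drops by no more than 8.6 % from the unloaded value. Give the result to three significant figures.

R_L(min) ≈ 326 kΩ

Output resistance R_th = R_top‖R_bot = (56.0 × 68.0)/124.0 = 30.71 kΩ.
The fractional drop is R_th/(R_th + R_L); requiring this ≤ 0.0860 gives R_L ≥ R_th(1/0.0860 − 1) = 30.71 × 10.63 = 326 kΩ.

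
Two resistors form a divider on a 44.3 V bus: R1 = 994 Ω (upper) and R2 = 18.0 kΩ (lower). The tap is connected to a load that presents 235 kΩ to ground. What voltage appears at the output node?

The load sits in parallel with R2: R2‖R_L = (18000 × 235000) / (18000 + 235000) = 16720 Ω.
V_out = 44.3 × 16720 / (994 + 16720) = 44.3 × 16720/17710 = 41.8 V.
(Unloaded it would have been 42.0 V.)

V_out ≈ 41.8 V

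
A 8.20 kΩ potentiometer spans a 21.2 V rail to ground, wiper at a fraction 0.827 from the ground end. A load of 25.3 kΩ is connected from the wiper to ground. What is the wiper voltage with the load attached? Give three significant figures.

V ≈ 16.8 V

The wiper splits the pot into (1−α)R = 1.419 kΩ above and αR = 6.781 kΩ below.
Lower section ‖ load = 5.348 kΩ.
V_wiper = 21.2 × 5.348/(1.419 + 5.348) = 16.8 V.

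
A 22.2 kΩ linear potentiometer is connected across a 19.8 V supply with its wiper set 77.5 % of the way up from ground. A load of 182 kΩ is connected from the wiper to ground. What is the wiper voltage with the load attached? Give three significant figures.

The wiper splits the pot into (1−α)R = 4.995 kΩ above and αR = 17.20 kΩ below.
Lower section ‖ load = 15.72 kΩ.
V_wiper = 19.8 × 15.72/(4.995 + 15.72) = 15.0 V.

V ≈ 15.0 V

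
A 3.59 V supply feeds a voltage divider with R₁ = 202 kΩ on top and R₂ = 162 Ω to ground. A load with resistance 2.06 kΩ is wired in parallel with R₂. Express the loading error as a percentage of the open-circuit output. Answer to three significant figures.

7.29 %

The divider's output (Thévenin) resistance is R₁‖R₂ = 161.9 Ω.
Fractional drop under load = R_th/(R_th + R_L) = 161.9 / (161.9 + 2060) = 0.07285.
So the output falls by 7.29 %.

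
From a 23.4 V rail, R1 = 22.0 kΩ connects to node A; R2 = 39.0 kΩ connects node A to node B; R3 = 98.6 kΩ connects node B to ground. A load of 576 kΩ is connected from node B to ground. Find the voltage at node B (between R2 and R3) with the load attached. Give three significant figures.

At node B, R3 is in parallel with the load: R3‖R_L = 84.19 kΩ.
Below node A the resistance is R2 + (R3‖R_L) = 123.2 kΩ, so V_A = 23.4 × 123.2/145.2 = 19.85 V.
Then V_B = V_A × (R3‖R_L)/(R2 + R3‖R_L) = 19.85 × 84.19/123.2 = 13.6 V.

V ≈ 13.6 V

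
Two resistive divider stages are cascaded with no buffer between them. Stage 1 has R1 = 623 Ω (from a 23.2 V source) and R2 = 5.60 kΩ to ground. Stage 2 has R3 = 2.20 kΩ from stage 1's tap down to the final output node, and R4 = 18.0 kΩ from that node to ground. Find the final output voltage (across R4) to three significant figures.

Stage 2 presents R3+R4 = 20200 Ω as a load on stage 1's tap.
Stage 1's lower leg becomes R2‖(R3+R4) = 4384 Ω, so V_mid = 23.2 × 4384/5007 = 20.31 V.
Stage 2 is itself unloaded: V_out = V_mid × R4/(R3+R4) = 20.31 × 18000/20200 = 18.1 V.

V_out ≈ 18.1 V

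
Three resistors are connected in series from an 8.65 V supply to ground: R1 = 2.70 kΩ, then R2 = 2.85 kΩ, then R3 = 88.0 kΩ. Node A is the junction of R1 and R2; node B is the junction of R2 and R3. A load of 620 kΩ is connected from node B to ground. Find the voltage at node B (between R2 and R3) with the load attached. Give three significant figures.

At node B, R3 is in parallel with the load: R3‖R_L = 77.06 kΩ.
Below node A the resistance is R2 + (R3‖R_L) = 79.91 kΩ, so V_A = 8.65 × 79.91/82.61 = 8.367 V.
Then V_B = V_A × (R3‖R_L)/(R2 + R3‖R_L) = 8.367 × 77.06/79.91 = 8.07 V.

V ≈ 8.07 V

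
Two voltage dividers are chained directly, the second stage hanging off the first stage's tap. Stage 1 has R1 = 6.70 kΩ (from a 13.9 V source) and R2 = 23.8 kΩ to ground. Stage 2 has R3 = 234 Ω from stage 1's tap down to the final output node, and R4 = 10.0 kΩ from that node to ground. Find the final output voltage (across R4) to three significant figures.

V_out ≈ 7.01 V

Stage 2 presents R3+R4 = 10230 Ω as a load on stage 1's tap.
Stage 1's lower leg becomes R2‖(R3+R4) = 7157 Ω, so V_mid = 13.9 × 7157/13860 = 7.179 V.
Stage 2 is itself unloaded: V_out = V_mid × R4/(R3+R4) = 7.179 × 10000/10230 = 7.01 V.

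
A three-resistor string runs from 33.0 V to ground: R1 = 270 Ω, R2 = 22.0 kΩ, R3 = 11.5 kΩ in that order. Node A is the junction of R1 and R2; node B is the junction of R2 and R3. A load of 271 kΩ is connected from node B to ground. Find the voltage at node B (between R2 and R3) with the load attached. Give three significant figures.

At node B, R3 is in parallel with the load: R3‖R_L = 11030 Ω.
Below node A the resistance is R2 + (R3‖R_L) = 33030 Ω, so V_A = 33.0 × 33030/33300 = 32.73 V.
Then V_B = V_A × (R3‖R_L)/(R2 + R3‖R_L) = 32.73 × 11030/33030 = 10.9 V.

V ≈ 10.9 V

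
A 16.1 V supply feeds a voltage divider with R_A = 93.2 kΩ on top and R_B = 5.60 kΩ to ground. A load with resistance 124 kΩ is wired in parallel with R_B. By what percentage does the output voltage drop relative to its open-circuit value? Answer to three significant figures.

4.09 %

The divider's output (Thévenin) resistance is R_A‖R_B = 5.283 kΩ.
Fractional drop under load = R_th/(R_th + R_L) = 5.283 / (5.283 + 124) = 0.04086.
So the output falls by 4.09 %.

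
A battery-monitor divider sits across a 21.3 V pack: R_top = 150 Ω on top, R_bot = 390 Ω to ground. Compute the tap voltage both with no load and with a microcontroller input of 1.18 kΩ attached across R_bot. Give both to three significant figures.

Unloaded: 15.4 V; loaded: 14.1 V

Open-circuit: V = 21.3 × 390/(150 + 390) = 15.4 V.
With the load, R_bot becomes R_bot‖R_L = 293.1 Ω, so V = 21.3 × 293.1/443.1 = 14.1 V.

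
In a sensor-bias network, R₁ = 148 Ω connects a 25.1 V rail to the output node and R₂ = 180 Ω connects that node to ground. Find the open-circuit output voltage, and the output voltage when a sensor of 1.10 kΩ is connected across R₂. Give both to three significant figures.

Unloaded: 13.8 V; loaded: 12.8 V

Open-circuit: V = 25.1 × 180/(148 + 180) = 13.8 V.
With the load, R₂ becomes R₂‖R_L = 154.7 Ω, so V = 25.1 × 154.7/302.7 = 12.8 V.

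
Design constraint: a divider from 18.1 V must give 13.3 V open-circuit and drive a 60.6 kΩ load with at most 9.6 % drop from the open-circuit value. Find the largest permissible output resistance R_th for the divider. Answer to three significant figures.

Loading drop = R_th/(R_th + R_L) ≤ 0.0960, so R_th ≤ R_L · ε/(1−ε) = 60.6 kΩ × 0.0960/0.9040 = 6.44 kΩ.

R_th ≤ 6.44 kΩ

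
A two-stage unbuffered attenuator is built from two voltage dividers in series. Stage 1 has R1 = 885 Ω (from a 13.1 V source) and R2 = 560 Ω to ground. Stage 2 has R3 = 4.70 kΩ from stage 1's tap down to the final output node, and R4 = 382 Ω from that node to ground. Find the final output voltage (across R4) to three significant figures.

Stage 2 presents R3+R4 = 5082 Ω as a load on stage 1's tap.
Stage 1's lower leg becomes R2‖(R3+R4) = 504.4 Ω, so V_mid = 13.1 × 504.4/1389 = 4.756 V.
Stage 2 is itself unloaded: V_out = V_mid × R4/(R3+R4) = 4.756 × 382/5082 = 0.357 V.

V_out ≈ 0.357 V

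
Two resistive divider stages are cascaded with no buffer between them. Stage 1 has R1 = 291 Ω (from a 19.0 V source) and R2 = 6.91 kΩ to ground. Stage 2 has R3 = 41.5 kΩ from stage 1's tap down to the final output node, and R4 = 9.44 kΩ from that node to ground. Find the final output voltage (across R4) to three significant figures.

Stage 2 presents R3+R4 = 50940 Ω as a load on stage 1's tap.
Stage 1's lower leg becomes R2‖(R3+R4) = 6085 Ω, so V_mid = 19.0 × 6085/6376 = 18.13 V.
Stage 2 is itself unloaded: V_out = V_mid × R4/(R3+R4) = 18.13 × 9440/50940 = 3.36 V.

V_out ≈ 3.36 V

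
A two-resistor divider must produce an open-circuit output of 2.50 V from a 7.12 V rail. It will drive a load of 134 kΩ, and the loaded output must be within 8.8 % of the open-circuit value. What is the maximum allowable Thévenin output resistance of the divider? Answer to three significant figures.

Loading drop = R_th/(R_th + R_L) ≤ 0.0880, so R_th ≤ R_L · ε/(1−ε) = 134 kΩ × 0.0880/0.9120 = 12.9 kΩ.

R_th ≤ 12.9 kΩ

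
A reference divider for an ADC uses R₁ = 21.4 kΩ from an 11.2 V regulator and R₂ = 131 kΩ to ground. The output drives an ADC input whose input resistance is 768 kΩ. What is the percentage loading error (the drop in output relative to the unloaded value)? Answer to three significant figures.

The divider's output (Thévenin) resistance is R₁‖R₂ = 18.40 kΩ.
Fractional drop under load = R_th/(R_th + R_L) = 18.40 / (18.40 + 768) = 0.02339.
So the output falls by 2.34 %.

2.34 %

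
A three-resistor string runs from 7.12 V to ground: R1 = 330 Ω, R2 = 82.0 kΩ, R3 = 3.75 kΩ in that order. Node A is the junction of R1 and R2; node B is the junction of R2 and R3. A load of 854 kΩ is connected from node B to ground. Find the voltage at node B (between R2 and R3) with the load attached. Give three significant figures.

At node B, R3 is in parallel with the load: R3‖R_L = 3734 Ω.
Below node A the resistance is R2 + (R3‖R_L) = 85730 Ω, so V_A = 7.12 × 85730/86060 = 7.093 V.
Then V_B = V_A × (R3‖R_L)/(R2 + R3‖R_L) = 7.093 × 3734/85730 = 0.309 V.

V ≈ 0.309 V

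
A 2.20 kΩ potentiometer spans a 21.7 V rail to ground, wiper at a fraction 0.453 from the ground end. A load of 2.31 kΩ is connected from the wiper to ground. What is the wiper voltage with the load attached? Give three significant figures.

V ≈ 7.95 V

The wiper splits the pot into (1−α)R = 1203 Ω above and αR = 996.6 Ω below.
Lower section ‖ load = 696.2 Ω.
V_wiper = 21.7 × 696.2/(1203 + 696.2) = 7.95 V.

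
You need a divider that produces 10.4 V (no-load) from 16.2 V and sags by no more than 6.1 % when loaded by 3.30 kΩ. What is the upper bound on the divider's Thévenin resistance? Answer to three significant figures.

R_th ≤ 214 Ω

Loading drop = R_th/(R_th + R_L) ≤ 0.0610, so R_th ≤ R_L · ε/(1−ε) = 3.30 kΩ × 0.0610/0.9390 = 214 Ω.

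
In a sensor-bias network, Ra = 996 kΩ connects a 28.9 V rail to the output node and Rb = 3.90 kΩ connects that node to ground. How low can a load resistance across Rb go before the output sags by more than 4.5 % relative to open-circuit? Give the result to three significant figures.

Output resistance R_th = Ra‖Rb = (996 × 3.90)/999.9 = 3.885 kΩ.
The fractional drop is R_th/(R_th + R_L); requiring this ≤ 0.0450 gives R_L ≥ R_th(1/0.0450 − 1) = 3.885 × 21.22 = 82.4 kΩ.

R_L(min) ≈ 82.4 kΩ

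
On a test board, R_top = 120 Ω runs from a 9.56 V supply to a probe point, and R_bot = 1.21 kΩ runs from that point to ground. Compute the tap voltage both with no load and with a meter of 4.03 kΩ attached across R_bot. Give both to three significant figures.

Unloaded: 8.70 V; loaded: 8.47 V

Open-circuit: V = 9.56 × 1210/(120 + 1210) = 8.70 V.
With the load, R_bot becomes R_bot‖R_L = 930.6 Ω, so V = 9.56 × 930.6/1051 = 8.47 V.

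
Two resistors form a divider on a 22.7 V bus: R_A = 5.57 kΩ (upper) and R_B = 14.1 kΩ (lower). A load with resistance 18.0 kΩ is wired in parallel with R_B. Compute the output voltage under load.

The load sits in parallel with R_B: R_B‖R_L = (14.1 × 18.0) / (14.1 + 18.0) = 7.907 kΩ.
V_out = 22.7 × 7.907 / (5.57 + 7.907) = 22.7 × 7.907/13.48 = 13.3 V.

V_out ≈ 13.3 V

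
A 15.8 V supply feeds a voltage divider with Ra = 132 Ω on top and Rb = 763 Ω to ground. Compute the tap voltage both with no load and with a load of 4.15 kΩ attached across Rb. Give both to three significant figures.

Unloaded: 13.5 V; loaded: 13.1 V

Open-circuit: V = 15.8 × 763/(132 + 763) = 13.5 V.
With the load, Rb becomes Rb‖R_L = 644.5 Ω, so V = 15.8 × 644.5/776.5 = 13.1 V.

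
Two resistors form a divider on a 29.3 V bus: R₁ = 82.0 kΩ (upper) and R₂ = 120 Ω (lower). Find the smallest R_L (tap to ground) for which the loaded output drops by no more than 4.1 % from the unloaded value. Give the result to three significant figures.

Output resistance R_th = R₁‖R₂ = (82000 × 120)/82120 = 119.8 Ω.
The fractional drop is R_th/(R_th + R_L); requiring this ≤ 0.0410 gives R_L ≥ R_th(1/0.0410 − 1) = 119.8 × 23.39 = 2.80 kΩ.

R_L(min) ≈ 2.80 kΩ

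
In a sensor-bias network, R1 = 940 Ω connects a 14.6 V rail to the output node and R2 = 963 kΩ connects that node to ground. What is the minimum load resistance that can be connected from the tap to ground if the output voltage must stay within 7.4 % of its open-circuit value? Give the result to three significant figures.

R_L(min) ≈ 11.8 kΩ

Output resistance R_th = R1‖R2 = (940 × 963000)/963900 = 939.1 Ω.
The fractional drop is R_th/(R_th + R_L); requiring this ≤ 0.0740 gives R_L ≥ R_th(1/0.0740 − 1) = 939.1 × 12.51 = 11.8 kΩ.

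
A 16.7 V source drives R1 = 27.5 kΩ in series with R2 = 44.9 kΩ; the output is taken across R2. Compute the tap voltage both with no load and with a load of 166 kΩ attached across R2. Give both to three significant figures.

Open-circuit: V = 16.7 × 44.9/(27.5 + 44.9) = 10.4 V.
With the load, R2 becomes R2‖R_L = 35.34 kΩ, so V = 16.7 × 35.34/62.84 = 9.39 V.

Unloaded: 10.4 V; loaded: 9.39 V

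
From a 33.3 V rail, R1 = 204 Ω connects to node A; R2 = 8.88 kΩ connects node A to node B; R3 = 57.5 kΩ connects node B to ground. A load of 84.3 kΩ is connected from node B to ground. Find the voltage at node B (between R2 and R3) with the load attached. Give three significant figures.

V ≈ 26.3 V

At node B, R3 is in parallel with the load: R3‖R_L = 34180 Ω.
Below node A the resistance is R2 + (R3‖R_L) = 43060 Ω, so V_A = 33.3 × 43060/43270 = 33.14 V.
Then V_B = V_A × (R3‖R_L)/(R2 + R3‖R_L) = 33.14 × 34180/43060 = 26.3 V.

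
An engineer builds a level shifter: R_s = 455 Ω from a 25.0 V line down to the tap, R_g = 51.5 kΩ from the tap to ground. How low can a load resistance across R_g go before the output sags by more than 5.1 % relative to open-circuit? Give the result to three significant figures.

Output resistance R_th = R_s‖R_g = (455 × 51500)/51960 = 451.0 Ω.
The fractional drop is R_th/(R_th + R_L); requiring this ≤ 0.0510 gives R_L ≥ R_th(1/0.0510 − 1) = 451.0 × 18.61 = 8.39 kΩ.

R_L(min) ≈ 8.39 kΩ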